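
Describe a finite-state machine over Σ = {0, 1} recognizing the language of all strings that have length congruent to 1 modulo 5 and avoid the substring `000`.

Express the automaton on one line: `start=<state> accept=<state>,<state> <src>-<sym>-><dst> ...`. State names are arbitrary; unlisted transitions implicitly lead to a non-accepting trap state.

Handle the two conditions separately and then intersect. One (5 states) tracks the input length modulo 5; the other (4 states) tracks partial matches of the forbidden pattern `000`. Each combined state is a pair, one component from each; accept when both components accept.
20 states suffice.
          0    1  
>  q0     q1   q2 
 * q1     q3   q4 
 * q2     q5   q4 
   q3     q6   q7 
   q4     q8   q7 
   q5     q9   q7 
   q6    q10  q10 
   q7    q11  q12 
   q8    q13  q12 
   q9    q10  q12 
   q10   q14  q14 
   q11   q15   q0 
   q12   q16   q0 
   q13   q14   q0 
   q14   q17  q17 
   q15   q17   q2 
   q16   q18   q2 
   q17   q19  q19 
 * q18   q19   q4 
   q19    q6   q6 
(> = start, * = accepting)

start=q0 accept=q1,q2,q18 q0-0->q1 q0-1->q2 q1-0->q3 q1-1->q4 q2-0->q5 q2-1->q4 q3-0->q6 q3-1->q7 q4-0->q8 q4-1->q7 q5-0->q9 q5-1->q7 q6-0->q10 q6-1->q10 q7-0->q11 q7-1->q12 q8-0->q13 q8-1->q12 q9-0->q10 q9-1->q12 q10-0->q14 q10-1->q14 q11-0->q15 q11-1->q0 q12-0->q16 q12-1->q0 q13-0->q14 q13-1->q0 q14-0->q17 q14-1->q17 q15-0->q17 q15-1->q2 q16-0->q18 q16-1->q2 q17-0->q19 q17-1->q19 q18-0->q19 q18-1->q4 q19-0->q6 q19-1->q6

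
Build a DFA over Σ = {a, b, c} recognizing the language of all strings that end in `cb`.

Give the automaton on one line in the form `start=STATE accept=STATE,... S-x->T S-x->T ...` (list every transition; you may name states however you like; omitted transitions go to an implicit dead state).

Remember how much of `cb` the current input suffix matches. State q0 means no match yet; q1 means the last symbol is `c`; q2 means the last 2 symbols are `cb`. Only q2 accepts. On a mismatch, fall back to the longest proper suffix that is still a prefix of `cb`.
A 3-state machine:
        a   b   c  
>  q0   q0  q0  q1 
   q1   q0  q2  q1 
 * q2   q0  q0  q1 
(> = start, * = accepting)

start=q0 accept=q2 q0-a->q0 q0-b->q0 q0-c->q1 q1-a->q0 q1-b->q2 q1-c->q1 q2-a->q0 q2-b->q0 q2-c->q1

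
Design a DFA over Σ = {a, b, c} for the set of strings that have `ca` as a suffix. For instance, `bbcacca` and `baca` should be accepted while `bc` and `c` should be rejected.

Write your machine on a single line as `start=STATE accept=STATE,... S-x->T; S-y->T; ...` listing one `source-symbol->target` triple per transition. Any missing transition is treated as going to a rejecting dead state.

Let each state record the length of the longest suffix of the input read so far that is also a prefix of `ca`. S1 means the last symbol is `c`; S2 means the last 2 symbols are `ca`. Accept only at S2, where the string currently ends in `ca`.
        a   b   c  
>  S0   S0  S0  S1 
   S1   S2  S0  S1 
 * S2   S0  S0  S1 
(> = start, * = accepting)

start=S0; accept=S2; S0-a->S0; S0-b->S0; S0-c->S1; S1-a->S2; S1-b->S0; S1-c->S1; S2-a->S0; S2-b->S0; S2-c->S1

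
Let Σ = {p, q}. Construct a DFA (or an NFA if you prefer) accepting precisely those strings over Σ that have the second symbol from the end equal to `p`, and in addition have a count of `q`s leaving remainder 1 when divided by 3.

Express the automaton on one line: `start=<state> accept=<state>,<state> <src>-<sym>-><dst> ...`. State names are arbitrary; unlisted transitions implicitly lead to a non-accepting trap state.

start=s0 accept=s4,s7 s0-p->s1 s0-q->s2 s1-p->s3 s1-q->s4 s2-p->s5 s2-q->s6 s3-p->s3 s3-q->s4 s4-p->s5 s4-q->s6 s5-p->s7 s5-q->s8 s6-p->s9 s6-q->s10 s7-p->s7 s7-q->s8 s8-p->s9 s8-q->s10 s9-p->s11 s9-q->s12 s10-p->s13 s10-q->s14 s11-p->s11 s11-q->s12 s12-p->s13 s12-q->s14 s13-p->s3 s13-q->s4 s14-p->s5 s14-q->s6

Build one automaton per condition and run them in lockstep. The first has 7 states tracking the last 2 symbols read; the second has 3 states tracking the count of `q`s modulo 3. A product state is a pair (one from each), accepting exactly when both do.
With 15 states:
          p    q  
>  s0     s1   s2 
   s1     s3   s4 
   s2     s5   s6 
   s3     s3   s4 
 * s4     s5   s6 
   s5     s7   s8 
   s6     s9  s10 
 * s7     s7   s8 
   s8     s9  s10 
   s9    s11  s12 
   s10   s13  s14 
   s11   s11  s12 
   s12   s13  s14 
   s13    s3   s4 
   s14    s5   s6 
(> = start, * = accepting)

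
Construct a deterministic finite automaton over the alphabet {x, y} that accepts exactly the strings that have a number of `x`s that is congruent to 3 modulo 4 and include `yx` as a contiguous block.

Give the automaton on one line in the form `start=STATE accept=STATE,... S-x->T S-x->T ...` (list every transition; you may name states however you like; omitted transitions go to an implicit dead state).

Build one automaton per condition and run them in lockstep. One (4 states) tracks the count of `x`s modulo 4; the other (3 states) tracks whether and how much of `yx` has been seen. Each combined state is a pair, one component from each; accept when both components accept. After merging equivalent states the machine shrinks.
A 9-state machine:
        x   y  
>  q0   q1  q2 
   q1   q3  q4 
   q2   q4  q2 
   q3   q5  q6 
   q4   q6  q4 
   q5   q0  q7 
   q6   q8  q6 
   q7   q2  q7 
 * q8   q2  q8 
(> = start, * = accepting)

start=q0 accept=q8 q0-x->q1 q0-y->q2 q1-x->q3 q1-y->q4 q2-x->q4 q2-y->q2 q3-x->q5 q3-y->q6 q4-x->q6 q4-y->q4 q5-x->q0 q5-y->q7 q6-x->q8 q6-y->q6 q7-x->q2 q7-y->q7 q8-x->q2 q8-y->q8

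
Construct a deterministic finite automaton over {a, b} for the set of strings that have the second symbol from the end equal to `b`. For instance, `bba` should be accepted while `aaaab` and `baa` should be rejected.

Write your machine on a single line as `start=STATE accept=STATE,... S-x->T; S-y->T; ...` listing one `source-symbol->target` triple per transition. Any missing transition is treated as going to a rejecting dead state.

start=q0; accept=q5,q6; q0-a->q1; q0-b->q2; q1-a->q3; q1-b->q4; q2-a->q5; q2-b->q6; q3-a->q3; q3-b->q4; q4-a->q5; q4-b->q6; q5-a->q3; q5-b->q4; q6-a->q5; q6-b->q6

Because acceptance depends on a position counted from the end, the machine has to buffer the most recent 2 symbols. Make each state the string of the last up-to-2 symbols read; on input `x` shift the window left and append `x`. Accept when the buffered window has length 2 and begins with `b`.
7 states suffice.
        a   b  
>  q0   q1  q2 
   q1   q3  q4 
   q2   q5  q6 
   q3   q3  q4 
   q4   q5  q6 
 * q5   q3  q4 
 * q6   q5  q6 
(> = start, * = accepting)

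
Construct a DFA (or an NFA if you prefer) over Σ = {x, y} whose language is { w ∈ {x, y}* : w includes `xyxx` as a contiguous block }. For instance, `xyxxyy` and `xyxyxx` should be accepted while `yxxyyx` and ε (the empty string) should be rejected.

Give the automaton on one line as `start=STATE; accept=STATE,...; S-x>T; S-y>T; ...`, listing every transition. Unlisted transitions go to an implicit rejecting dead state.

States s0..s3 record the length of the longest prefix of `xyxx` that matches the current input suffix. Reaching s4 means `xyxx` has been seen, and we stay there forever. Accept from s4.
A 5-state machine:
        x   y  
>  s0   s1  s0 
   s1   s1  s2 
   s2   s3  s0 
   s3   s4  s2 
 * s4   s4  s4 
(> = start, * = accepting)

start=s0; accept=s4; s0-x>s1; s0-y>s0; s1-x>s1; s1-y>s2; s2-x>s3; s2-y>s0; s3-x>s4; s3-y>s2; s4-x>s4; s4-y>s4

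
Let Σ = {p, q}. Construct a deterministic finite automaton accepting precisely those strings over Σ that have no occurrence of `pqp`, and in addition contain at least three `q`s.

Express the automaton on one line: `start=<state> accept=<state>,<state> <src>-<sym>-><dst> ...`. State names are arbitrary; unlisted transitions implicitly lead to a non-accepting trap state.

start=s0 accept=s9,s11,s12,s13,s15,s16 s0-p->s1 s0-q->s2 s1-p->s1 s1-q->s3 s2-p->s4 s2-q->s5 s3-p->s6 s3-q->s5 s4-p->s4 s4-q->s7 s5-p->s8 s5-q->s9 s6-p->s6 s6-q->s10 s7-p->s10 s7-q->s9 s8-p->s8 s8-q->s11 s9-p->s12 s9-q->s13 s10-p->s10 s10-q->s14 s11-p->s14 s11-q->s13 s12-p->s12 s12-q->s15 s13-p->s16 s13-q->s13 s14-p->s14 s14-q->s17 s15-p->s17 s15-q->s13 s16-p->s16 s16-q->s15 s17-p->s17 s17-q->s17

Run two small machines in parallel and take their product. The first has 4 states tracking partial matches of the forbidden pattern `pqp`; the second has 5 states tracking the count of `q`s, saturating at 4. A product state is a pair (one from each), accepting exactly when both do.
18 states suffice.
          p    q  
>  s0     s1   s2 
   s1     s1   s3 
   s2     s4   s5 
   s3     s6   s5 
   s4     s4   s7 
   s5     s8   s9 
   s6     s6  s10 
   s7    s10   s9 
   s8     s8  s11 
 * s9    s12  s13 
   s10   s10  s14 
 * s11   s14  s13 
 * s12   s12  s15 
 * s13   s16  s13 
   s14   s14  s17 
 * s15   s17  s13 
 * s16   s16  s15 
   s17   s17  s17 
(> = start, * = accepting)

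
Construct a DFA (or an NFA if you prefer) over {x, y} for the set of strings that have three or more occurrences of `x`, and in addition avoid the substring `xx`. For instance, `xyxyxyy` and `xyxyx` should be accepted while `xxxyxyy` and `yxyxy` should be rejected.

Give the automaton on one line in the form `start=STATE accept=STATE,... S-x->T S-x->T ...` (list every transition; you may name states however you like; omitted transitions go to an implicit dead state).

start=S0 accept=S6,S7 S0-x->S1 S0-y->S0 S1-x->S2 S1-y->S3 S2-x->S2 S2-y->S2 S3-x->S4 S3-y->S3 S4-x->S2 S4-y->S5 S5-x->S6 S5-y->S5 S6-x->S2 S6-y->S7 S7-x->S6 S7-y->S7

Handle the two conditions separately and then intersect. One (5 states) tracks the count of `x`s, saturating at 4; the other (3 states) tracks partial matches of the forbidden pattern `xx`. Each combined state is a pair, one component from each; accept when both components accept. Equivalent product states are then merged.
An 8-state machine:
        x   y  
>  S0   S1  S0 
   S1   S2  S3 
   S2   S2  S2 
   S3   S4  S3 
   S4   S2  S5 
   S5   S6  S5 
 * S6   S2  S7 
 * S7   S6  S7 
(> = start, * = accepting)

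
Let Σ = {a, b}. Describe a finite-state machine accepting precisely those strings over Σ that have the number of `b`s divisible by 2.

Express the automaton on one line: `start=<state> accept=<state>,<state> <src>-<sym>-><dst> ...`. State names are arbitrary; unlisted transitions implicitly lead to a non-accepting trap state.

start=q0 accept=q0 q0-a->q0 q0-b->q1 q1-a->q1 q1-b->q0

Keep the running count of `b`s modulo 2: each `b` advances along the cycle q0 → q1 → q0 while other symbols loop. Accept at q0.
With 2 states:
        a   b  
>* q0   q0  q1 
   q1   q1  q0 
(> = start, * = accepting)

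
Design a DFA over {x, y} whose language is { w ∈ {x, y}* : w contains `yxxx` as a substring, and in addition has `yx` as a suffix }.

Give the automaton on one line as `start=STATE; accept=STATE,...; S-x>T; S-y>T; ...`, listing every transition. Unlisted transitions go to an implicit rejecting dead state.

start=q0; accept=q6; q0-x>q0; q0-y>q1; q1-x>q2; q1-y>q1; q2-x>q3; q2-y>q1; q3-x>q4; q3-y>q1; q4-x>q4; q4-y>q5; q5-x>q6; q5-y>q5; q6-x>q4; q6-y>q5

Build one automaton per condition and run them in lockstep. The first has 5 states tracking whether and how much of `yxxx` has been seen; the second has 3 states tracking how much of the suffix `yx` has currently been matched. A product state is a pair (one from each), accepting exactly when both do.
7 states suffice.
        x   y  
>  q0   q0  q1 
   q1   q2  q1 
   q2   q3  q1 
   q3   q4  q1 
   q4   q4  q5 
   q5   q6  q5 
 * q6   q4  q5 
(> = start, * = accepting)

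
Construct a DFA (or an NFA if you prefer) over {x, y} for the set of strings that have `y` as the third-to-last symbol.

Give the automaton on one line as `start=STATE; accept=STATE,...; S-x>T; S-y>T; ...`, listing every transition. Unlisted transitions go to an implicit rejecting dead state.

Because acceptance depends on a position counted from the end, the machine has to buffer the most recent 3 symbols. Make each state the string of the last up-to-3 symbols read; on input `x` shift the window left and append `x`. Accept when the buffered window has length 3 and begins with `y`.
15 states suffice.
          x    y  
>  S0     S1   S2 
   S1     S3   S4 
   S2     S5   S6 
   S3     S7   S8 
   S4     S9  S10 
   S5    S11  S12 
   S6    S13  S14 
   S7     S7   S8 
   S8     S9  S10 
   S9    S11  S12 
   S10   S13  S14 
 * S11    S7   S8 
 * S12    S9  S10 
 * S13   S11  S12 
 * S14   S13  S14 
(> = start, * = accepting)

start=S0; accept=S11,S12,S13,S14; S0-x>S1; S0-y>S2; S1-x>S3; S1-y>S4; S2-x>S5; S2-y>S6; S3-x>S7; S3-y>S8; S4-x>S9; S4-y>S10; S5-x>S11; S5-y>S12; S6-x>S13; S6-y>S14; S7-x>S7; S7-y>S8; S8-x>S9; S8-y>S10; S9-x>S11; S9-y>S12; S10-x>S13; S10-y>S14; S11-x>S7; S11-y>S8; S12-x>S9; S12-y>S10; S13-x>S11; S13-y>S12; S14-x>S13; S14-y>S14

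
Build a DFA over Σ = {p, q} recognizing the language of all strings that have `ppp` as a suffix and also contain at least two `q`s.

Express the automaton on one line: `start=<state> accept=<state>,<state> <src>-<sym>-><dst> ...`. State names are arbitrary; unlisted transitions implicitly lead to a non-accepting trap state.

Run two small machines in parallel and take their product. The first has 4 states tracking how much of the suffix `ppp` has currently been matched; the second has 4 states tracking the count of `q`s, saturating at 3. A product state is a pair (one from each), accepting exactly when both do.
          p    q  
>  S0     S1   S2 
   S1     S3   S2 
   S2     S4   S5 
   S3     S6   S2 
   S4     S7   S5 
   S5     S8   S9 
   S6     S6   S2 
   S7    S10   S5 
   S8    S11   S9 
   S9    S12   S9 
   S10   S10   S5 
   S11   S13   S9 
   S12   S14   S9 
 * S13   S13   S9 
   S14   S15   S9 
 * S15   S15   S9 
(> = start, * = accepting)

start=S0 accept=S13,S15 S0-p->S1 S0-q->S2 S1-p->S3 S1-q->S2 S2-p->S4 S2-q->S5 S3-p->S6 S3-q->S2 S4-p->S7 S4-q->S5 S5-p->S8 S5-q->S9 S6-p->S6 S6-q->S2 S7-p->S10 S7-q->S5 S8-p->S11 S8-q->S9 S9-p->S12 S9-q->S9 S10-p->S10 S10-q->S5 S11-p->S13 S11-q->S9 S12-p->S14 S12-q->S9 S13-p->S13 S13-q->S9 S14-p->S15 S14-q->S9 S15-p->S15 S15-q->S9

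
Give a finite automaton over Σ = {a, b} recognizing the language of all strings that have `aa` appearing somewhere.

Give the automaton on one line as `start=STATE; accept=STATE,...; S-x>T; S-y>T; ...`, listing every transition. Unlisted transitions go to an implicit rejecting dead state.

Track how much of `aa` has been matched so far: state q0 is no progress, q2 is the absorbing accept state reached once `aa` has occurred. Intermediate states record partial matches; on a mismatch, fall back to the longest reusable overlap.
        a   b  
>  q0   q1  q0 
   q1   q2  q0 
 * q2   q2  q2 
(> = start, * = accepting)

start=q0; accept=q2; q0-a>q1; q0-b>q0; q1-a>q2; q1-b>q0; q2-a>q2; q2-b>q2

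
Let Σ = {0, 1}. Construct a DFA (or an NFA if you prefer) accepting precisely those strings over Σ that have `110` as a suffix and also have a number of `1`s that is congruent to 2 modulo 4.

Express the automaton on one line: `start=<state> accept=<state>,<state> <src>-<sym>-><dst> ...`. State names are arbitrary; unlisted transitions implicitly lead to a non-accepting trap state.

Build one automaton per condition and run them in lockstep. One (4 states) tracks how much of the suffix `110` has currently been matched; the other (4 states) tracks the count of `1`s modulo 4. Each combined state is a pair, one component from each; accept when both components accept.
          0    1  
>  q0     q0   q1 
   q1     q2   q3 
   q2     q2   q4 
   q3     q5   q6 
   q4     q7   q6 
 * q5     q7   q8 
   q6     q9  q10 
   q7     q7   q8 
   q8    q11  q10 
   q9    q11  q12 
   q10   q13  q14 
   q11   q11  q12 
   q12    q0  q14 
   q13    q0   q1 
   q14   q15   q3 
   q15    q2   q4 
(> = start, * = accepting)

start=q0 accept=q5 q0-0->q0 q0-1->q1 q1-0->q2 q1-1->q3 q2-0->q2 q2-1->q4 q3-0->q5 q3-1->q6 q4-0->q7 q4-1->q6 q5-0->q7 q5-1->q8 q6-0->q9 q6-1->q10 q7-0->q7 q7-1->q8 q8-0->q11 q8-1->q10 q9-0->q11 q9-1->q12 q10-0->q13 q10-1->q14 q11-0->q11 q11-1->q12 q12-0->q0 q12-1->q14 q13-0->q0 q13-1->q1 q14-0->q15 q14-1->q3 q15-0->q2 q15-1->q4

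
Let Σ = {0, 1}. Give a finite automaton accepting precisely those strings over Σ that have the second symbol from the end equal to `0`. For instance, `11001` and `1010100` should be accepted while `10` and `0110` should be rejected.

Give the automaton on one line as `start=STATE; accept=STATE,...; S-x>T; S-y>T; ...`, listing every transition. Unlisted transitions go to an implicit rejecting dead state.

start=s0; accept=s3,s4; s0-0>s1; s0-1>s2; s1-0>s3; s1-1>s4; s2-0>s5; s2-1>s6; s3-0>s3; s3-1>s4; s4-0>s5; s4-1>s6; s5-0>s3; s5-1>s4; s6-0>s5; s6-1>s6

A DFA must remember the last 2 symbols (since which symbol is second-to-last isn't known until the input ends). Use one state per possible window of the last ≤2 symbols; accept from those whose window starts with `0`.
With 7 states:
        0   1  
>  s0   s1  s2 
   s1   s3  s4 
   s2   s5  s6 
 * s3   s3  s4 
 * s4   s5  s6 
   s5   s3  s4 
   s6   s5  s6 
(> = start, * = accepting)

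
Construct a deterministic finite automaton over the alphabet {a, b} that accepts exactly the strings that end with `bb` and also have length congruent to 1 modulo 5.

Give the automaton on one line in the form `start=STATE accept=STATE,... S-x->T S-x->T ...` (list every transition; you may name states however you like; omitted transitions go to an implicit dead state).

start=q0 accept=q14 q0-a->q1 q0-b->q2 q1-a->q3 q1-b->q4 q2-a->q3 q2-b->q5 q3-a->q6 q3-b->q7 q4-a->q6 q4-b->q8 q5-a->q6 q5-b->q8 q6-a->q9 q6-b->q10 q7-a->q9 q7-b->q11 q8-a->q9 q8-b->q11 q9-a->q0 q9-b->q12 q10-a->q0 q10-b->q13 q11-a->q0 q11-b->q13 q12-a->q1 q12-b->q14 q13-a->q1 q13-b->q14 q14-a->q3 q14-b->q5

Run two small machines in parallel and take their product. One (3 states) tracks how much of the suffix `bb` has currently been matched; the other (5 states) tracks the input length modulo 5. Each combined state is a pair, one component from each; accept when both components accept.
A 15-state machine:
          a    b  
>  q0     q1   q2 
   q1     q3   q4 
   q2     q3   q5 
   q3     q6   q7 
   q4     q6   q8 
   q5     q6   q8 
   q6     q9  q10 
   q7     q9  q11 
   q8     q9  q11 
   q9     q0  q12 
   q10    q0  q13 
   q11    q0  q13 
   q12    q1  q14 
   q13    q1  q14 
 * q14    q3   q5 
(> = start, * = accepting)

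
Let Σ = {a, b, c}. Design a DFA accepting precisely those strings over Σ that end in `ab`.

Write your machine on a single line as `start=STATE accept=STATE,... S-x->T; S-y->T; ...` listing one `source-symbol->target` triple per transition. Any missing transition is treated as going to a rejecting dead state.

start=s0; accept=s2; s0-a->s1; s0-b->s0; s0-c->s0; s1-a->s1; s1-b->s2; s1-c->s0; s2-a->s1; s2-b->s0; s2-c->s0

Let each state record the length of the longest suffix of the input read so far that is also a prefix of `ab`. s1 means the last symbol is `a`; s2 means the last 2 symbols are `ab`. Accept only at s2, where the string currently ends in `ab`.
With 3 states:
        a   b   c  
>  s0   s1  s0  s0 
   s1   s1  s2  s0 
 * s2   s1  s0  s0 
(> = start, * = accepting)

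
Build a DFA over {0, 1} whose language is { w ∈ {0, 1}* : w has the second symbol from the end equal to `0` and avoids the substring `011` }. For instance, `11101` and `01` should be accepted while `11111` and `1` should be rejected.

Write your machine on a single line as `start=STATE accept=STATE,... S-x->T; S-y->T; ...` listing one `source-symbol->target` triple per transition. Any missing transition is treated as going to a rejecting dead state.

start=S0; accept=S2,S3; S0-0->S1; S0-1->S0; S1-0->S2; S1-1->S3; S2-0->S2; S2-1->S3; S3-0->S1; S3-1->S4; S4-0->S4; S4-1->S4

Build one automaton per condition and run them in lockstep. One (7 states) tracks the last 2 symbols read; the other (4 states) tracks partial matches of the forbidden pattern `011`. Each combined state is a pair, one component from each; accept when both components accept. After merging equivalent states the machine shrinks.
        0   1  
>  S0   S1  S0 
   S1   S2  S3 
 * S2   S2  S3 
 * S3   S1  S4 
   S4   S4  S4 
(> = start, * = accepting)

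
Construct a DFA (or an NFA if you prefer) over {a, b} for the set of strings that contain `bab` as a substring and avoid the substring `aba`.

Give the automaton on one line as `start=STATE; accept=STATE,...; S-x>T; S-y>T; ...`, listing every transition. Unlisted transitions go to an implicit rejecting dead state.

Build one automaton per condition and run them in lockstep. The first has 4 states tracking whether and how much of `bab` has been seen; the second has 4 states tracking partial matches of the forbidden pattern `aba`. A product state is a pair (one from each), accepting exactly when both do. Minimizing collapses redundant product states.
A 9-state machine:
        a   b  
>  S0   S1  S2 
   S1   S1  S3 
   S2   S4  S2 
   S3   S5  S2 
   S4   S1  S6 
   S5   S5  S5 
 * S6   S5  S7 
 * S7   S8  S7 
 * S8   S8  S6 
(> = start, * = accepting)

start=S0; accept=S6,S7,S8; S0-a>S1; S0-b>S2; S1-a>S1; S1-b>S3; S2-a>S4; S2-b>S2; S3-a>S5; S3-b>S2; S4-a>S1; S4-b>S6; S5-a>S5; S5-b>S5; S6-a>S5; S6-b>S7; S7-a>S8; S7-b>S7; S8-a>S8; S8-b>S6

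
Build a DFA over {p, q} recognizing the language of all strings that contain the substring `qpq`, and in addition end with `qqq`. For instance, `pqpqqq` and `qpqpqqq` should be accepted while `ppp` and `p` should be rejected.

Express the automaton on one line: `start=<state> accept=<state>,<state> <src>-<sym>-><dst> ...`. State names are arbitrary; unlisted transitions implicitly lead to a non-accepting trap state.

start=s0 accept=s8 s0-p->s0 s0-q->s1 s1-p->s2 s1-q->s3 s2-p->s0 s2-q->s4 s3-p->s2 s3-q->s5 s4-p->s6 s4-q->s7 s5-p->s2 s5-q->s5 s6-p->s6 s6-q->s4 s7-p->s6 s7-q->s8 s8-p->s6 s8-q->s8

Build one automaton per condition and run them in lockstep. One (4 states) tracks whether and how much of `qpq` has been seen; the other (4 states) tracks how much of the suffix `qqq` has currently been matched. Each combined state is a pair, one component from each; accept when both components accept.
With 9 states:
        p   q  
>  s0   s0  s1 
   s1   s2  s3 
   s2   s0  s4 
   s3   s2  s5 
   s4   s6  s7 
   s5   s2  s5 
   s6   s6  s4 
   s7   s6  s8 
 * s8   s6  s8 
(> = start, * = accepting)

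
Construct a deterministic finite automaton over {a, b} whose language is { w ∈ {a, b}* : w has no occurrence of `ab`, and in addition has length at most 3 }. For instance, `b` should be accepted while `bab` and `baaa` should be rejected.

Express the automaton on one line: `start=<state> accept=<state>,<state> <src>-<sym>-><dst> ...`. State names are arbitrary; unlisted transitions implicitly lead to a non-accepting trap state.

Handle the two conditions separately and then intersect. One (3 states) tracks partial matches of the forbidden pattern `ab`; the other (5 states) tracks the input length, saturating at 4. Each combined state is a pair, one component from each; accept when both components accept. Minimizing collapses redundant product states.
7 states suffice.
        a   b  
>* S0   S1  S2 
 * S1   S3  S4 
 * S2   S3  S5 
 * S3   S6  S4 
   S4   S4  S4 
 * S5   S6  S6 
 * S6   S4  S4 
(> = start, * = accepting)

start=S0 accept=S0,S1,S2,S3,S5,S6 S0-a->S1 S0-b->S2 S1-a->S3 S1-b->S4 S2-a->S3 S2-b->S5 S3-a->S6 S3-b->S4 S4-a->S4 S4-b->S4 S5-a->S6 S5-b->S6 S6-a->S4 S6-b->S4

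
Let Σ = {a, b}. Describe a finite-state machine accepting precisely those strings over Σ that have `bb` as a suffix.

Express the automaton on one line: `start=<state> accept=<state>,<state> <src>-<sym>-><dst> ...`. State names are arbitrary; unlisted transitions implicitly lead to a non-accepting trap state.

start=q0 accept=q2 q0-a->q0 q0-b->q1 q1-a->q0 q1-b->q2 q2-a->q0 q2-b->q2

Let each state record the length of the longest suffix of the input read so far that is also a prefix of `bb`. q1 means the last symbol is `b`; q2 means the last 2 symbols are `bb`. Accept only at q2, where the string currently ends in `bb`.
3 states suffice.
        a   b  
>  q0   q0  q1 
   q1   q0  q2 
 * q2   q0  q2 
(> = start, * = accepting)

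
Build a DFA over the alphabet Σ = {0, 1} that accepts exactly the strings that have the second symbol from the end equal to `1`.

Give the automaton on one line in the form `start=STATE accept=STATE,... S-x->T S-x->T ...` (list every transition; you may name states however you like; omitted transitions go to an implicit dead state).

start=s0 accept=s5,s6 s0-0->s1 s0-1->s2 s1-0->s3 s1-1->s4 s2-0->s5 s2-1->s6 s3-0->s3 s3-1->s4 s4-0->s5 s4-1->s6 s5-0->s3 s5-1->s4 s6-0->s5 s6-1->s6

A DFA must remember the last 2 symbols (since which symbol is second-to-last isn't known until the input ends). Use one state per possible window of the last ≤2 symbols; accept from those whose window starts with `1`.
        0   1  
>  s0   s1  s2 
   s1   s3  s4 
   s2   s5  s6 
   s3   s3  s4 
   s4   s5  s6 
 * s5   s3  s4 
 * s6   s5  s6 
(> = start, * = accepting)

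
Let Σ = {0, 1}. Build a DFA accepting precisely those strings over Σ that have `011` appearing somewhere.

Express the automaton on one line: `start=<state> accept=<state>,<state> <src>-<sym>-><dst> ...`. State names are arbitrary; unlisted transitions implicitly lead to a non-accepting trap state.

States q0..q2 record the length of the longest prefix of `011` that matches the current input suffix. Reaching q3 means `011` has been seen, and we stay there forever. Accept from q3.
A 4-state machine:
        0   1  
>  q0   q1  q0 
   q1   q1  q2 
   q2   q1  q3 
 * q3   q3  q3 
(> = start, * = accepting)

start=q0 accept=q3 q0-0->q1 q0-1->q0 q1-0->q1 q1-1->q2 q2-0->q1 q2-1->q3 q3-0->q3 q3-1->q3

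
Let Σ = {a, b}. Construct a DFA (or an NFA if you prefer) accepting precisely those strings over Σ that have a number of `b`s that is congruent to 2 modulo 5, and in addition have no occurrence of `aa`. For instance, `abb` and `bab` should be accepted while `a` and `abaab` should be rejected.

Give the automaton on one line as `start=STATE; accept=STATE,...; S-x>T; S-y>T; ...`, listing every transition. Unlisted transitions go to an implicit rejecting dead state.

start=S0; accept=S5,S6; S0-a>S1; S0-b>S2; S1-a>S3; S1-b>S2; S2-a>S4; S2-b>S5; S3-a>S3; S3-b>S3; S4-a>S3; S4-b>S5; S5-a>S6; S5-b>S7; S6-a>S3; S6-b>S7; S7-a>S8; S7-b>S9; S8-a>S3; S8-b>S9; S9-a>S10; S9-b>S0; S10-a>S3; S10-b>S0

Run two small machines in parallel and take their product. The first has 5 states tracking the count of `b`s modulo 5; the second has 3 states tracking partial matches of the forbidden pattern `aa`. A product state is a pair (one from each), accepting exactly when both do. Minimizing collapses redundant product states.
          a    b  
>  S0     S1   S2 
   S1     S3   S2 
   S2     S4   S5 
   S3     S3   S3 
   S4     S3   S5 
 * S5     S6   S7 
 * S6     S3   S7 
   S7     S8   S9 
   S8     S3   S9 
   S9    S10   S0 
   S10    S3   S0 
(> = start, * = accepting)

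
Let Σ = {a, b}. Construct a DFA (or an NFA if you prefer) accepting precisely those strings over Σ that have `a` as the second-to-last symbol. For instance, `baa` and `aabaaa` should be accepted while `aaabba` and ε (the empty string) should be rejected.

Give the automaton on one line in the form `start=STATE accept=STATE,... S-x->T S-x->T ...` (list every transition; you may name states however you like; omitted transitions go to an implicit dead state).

A DFA must remember the last 2 symbols (since which symbol is second-to-last isn't known until the input ends). Use one state per possible window of the last ≤2 symbols; accept from those whose window starts with `a`.
With 7 states:
        a   b  
>  s0   s1  s2 
   s1   s3  s4 
   s2   s5  s6 
 * s3   s3  s4 
 * s4   s5  s6 
   s5   s3  s4 
   s6   s5  s6 
(> = start, * = accepting)

start=s0 accept=s3,s4 s0-a->s1 s0-b->s2 s1-a->s3 s1-b->s4 s2-a->s5 s2-b->s6 s3-a->s3 s3-b->s4 s4-a->s5 s4-b->s6 s5-a->s3 s5-b->s4 s6-a->s5 s6-b->s6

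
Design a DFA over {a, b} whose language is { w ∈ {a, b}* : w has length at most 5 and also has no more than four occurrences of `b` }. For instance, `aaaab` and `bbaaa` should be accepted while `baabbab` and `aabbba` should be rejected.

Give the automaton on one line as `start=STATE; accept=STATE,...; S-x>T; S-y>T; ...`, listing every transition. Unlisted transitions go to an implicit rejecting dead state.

start=q0; accept=q0,q1,q2,q3,q4,q5,q6,q7,q8,q9; q0-a>q1; q0-b>q2; q1-a>q3; q1-b>q3; q2-a>q3; q2-b>q4; q3-a>q5; q3-b>q5; q4-a>q5; q4-b>q6; q5-a>q7; q5-b>q7; q6-a>q7; q6-b>q8; q7-a>q9; q7-b>q9; q8-a>q9; q8-b>q10; q9-a>q10; q9-b>q10; q10-a>q10; q10-b>q10

Run two small machines in parallel and take their product. The first has 7 states tracking the input length, saturating at 6; the second has 6 states tracking the count of `b`s, saturating at 5. A product state is a pair (one from each), accepting exactly when both do. Equivalent product states are then merged.
With 11 states:
          a    b  
>* q0     q1   q2 
 * q1     q3   q3 
 * q2     q3   q4 
 * q3     q5   q5 
 * q4     q5   q6 
 * q5     q7   q7 
 * q6     q7   q8 
 * q7     q9   q9 
 * q8     q9  q10 
 * q9    q10  q10 
   q10   q10  q10 
(> = start, * = accepting)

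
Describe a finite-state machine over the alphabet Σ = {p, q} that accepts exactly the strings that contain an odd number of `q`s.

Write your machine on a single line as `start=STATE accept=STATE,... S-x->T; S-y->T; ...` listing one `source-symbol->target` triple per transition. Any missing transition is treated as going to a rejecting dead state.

start=A; accept=B; A-p->A; A-q->B; B-p->B; B-q->A

The only thing that matters is how many `q`s have appeared, reduced mod 2. Use one state per residue: A for 0, …, B for 1. Reading `q` moves to the next residue; anything else stays put. B is accepting.
2 states suffice.
       p  q 
>  A   A  B 
 * B   B  A 
(> = start, * = accepting)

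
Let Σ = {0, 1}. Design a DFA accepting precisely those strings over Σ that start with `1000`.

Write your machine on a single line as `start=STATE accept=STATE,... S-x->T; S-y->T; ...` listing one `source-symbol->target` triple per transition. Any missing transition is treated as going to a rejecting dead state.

Walk along `1000` while the input agrees: from q0 take `1` to q1, and so on. Any deviation drops to the rejecting sink q5. Once q4 is reached the prefix is confirmed and every continuation is accepted.
With 6 states:
        0   1  
>  q0   q5  q1 
   q1   q2  q5 
   q2   q3  q5 
   q3   q4  q5 
 * q4   q4  q4 
   q5   q5  q5 
(> = start, * = accepting)

start=q0; accept=q4; q0-0->q5; q0-1->q1; q1-0->q2; q1-1->q5; q2-0->q3; q2-1->q5; q3-0->q4; q3-1->q5; q4-0->q4; q4-1->q4; q5-0->q5; q5-1->q5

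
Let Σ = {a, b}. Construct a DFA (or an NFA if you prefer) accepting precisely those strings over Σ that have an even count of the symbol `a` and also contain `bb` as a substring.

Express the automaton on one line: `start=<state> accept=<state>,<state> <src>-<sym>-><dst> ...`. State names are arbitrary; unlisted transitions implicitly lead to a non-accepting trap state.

Handle the two conditions separately and then intersect. One (2 states) tracks the count of `a`s modulo 2; the other (3 states) tracks whether and how much of `bb` has been seen. Each combined state is a pair, one component from each; accept when both components accept.
With 6 states:
        a   b  
>  S0   S1  S2 
   S1   S0  S3 
   S2   S1  S4 
   S3   S0  S5 
 * S4   S5  S4 
   S5   S4  S5 
(> = start, * = accepting)

start=S0 accept=S4 S0-a->S1 S0-b->S2 S1-a->S0 S1-b->S3 S2-a->S1 S2-b->S4 S3-a->S0 S3-b->S5 S4-a->S5 S4-b->S4 S5-a->S4 S5-b->S5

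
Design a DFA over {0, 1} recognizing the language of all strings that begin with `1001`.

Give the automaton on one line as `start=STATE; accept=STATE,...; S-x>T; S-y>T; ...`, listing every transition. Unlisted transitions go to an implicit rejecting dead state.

Check the first 4 symbols one by one: S0 through S3 record how many have matched `1001` so far; any wrong symbol goes to the dead state S5. After all 4 match we enter the accepting sink S4.
6 states suffice.
        0   1  
>  S0   S5  S1 
   S1   S2  S5 
   S2   S3  S5 
   S3   S5  S4 
 * S4   S4  S4 
   S5   S5  S5 
(> = start, * = accepting)

start=S0; accept=S4; S0-0>S5; S0-1>S1; S1-0>S2; S1-1>S5; S2-0>S3; S2-1>S5; S3-0>S5; S3-1>S4; S4-0>S4; S4-1>S4; S5-0>S5; S5-1>S5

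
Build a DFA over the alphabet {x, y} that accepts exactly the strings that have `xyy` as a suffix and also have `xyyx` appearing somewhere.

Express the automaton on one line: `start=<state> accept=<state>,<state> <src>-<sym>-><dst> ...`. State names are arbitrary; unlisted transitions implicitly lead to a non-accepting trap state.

start=S0 accept=S6 S0-x->S1 S0-y->S0 S1-x->S1 S1-y->S2 S2-x->S1 S2-y->S3 S3-x->S4 S3-y->S0 S4-x->S4 S4-y->S5 S5-x->S4 S5-y->S6 S6-x->S4 S6-y->S7 S7-x->S4 S7-y->S7

Run two small machines in parallel and take their product. One (4 states) tracks how much of the suffix `xyy` has currently been matched; the other (5 states) tracks whether and how much of `xyyx` has been seen. Each combined state is a pair, one component from each; accept when both components accept.
        x   y  
>  S0   S1  S0 
   S1   S1  S2 
   S2   S1  S3 
   S3   S4  S0 
   S4   S4  S5 
   S5   S4  S6 
 * S6   S4  S7 
   S7   S4  S7 
(> = start, * = accepting)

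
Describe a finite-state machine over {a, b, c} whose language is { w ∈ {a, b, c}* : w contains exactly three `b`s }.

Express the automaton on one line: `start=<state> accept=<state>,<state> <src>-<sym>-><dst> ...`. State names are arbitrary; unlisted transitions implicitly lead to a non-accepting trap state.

Count `b`s, saturating at 4: states S0 through S3 mean 0 through 3 `b`s seen; S4 means more than 3. Each `b` increments (capped at S4); other symbols loop. Accept from {S3}.
        a   b   c  
>  S0   S0  S1  S0 
   S1   S1  S2  S1 
   S2   S2  S3  S2 
 * S3   S3  S4  S3 
   S4   S4  S4  S4 
(> = start, * = accepting)

start=S0 accept=S3 S0-a->S0 S0-b->S1 S0-c->S0 S1-a->S1 S1-b->S2 S1-c->S1 S2-a->S2 S2-b->S3 S2-c->S2 S3-a->S3 S3-b->S4 S3-c->S3 S4-a->S4 S4-b->S4 S4-c->S4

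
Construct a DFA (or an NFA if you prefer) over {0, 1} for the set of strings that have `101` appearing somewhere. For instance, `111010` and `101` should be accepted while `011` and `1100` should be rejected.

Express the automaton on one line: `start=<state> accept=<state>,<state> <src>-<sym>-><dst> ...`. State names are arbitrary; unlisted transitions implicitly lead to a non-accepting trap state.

Track how much of `101` has been matched so far: state A is no progress, D is the absorbing accept state reached once `101` has occurred. Intermediate states record partial matches; on a mismatch, fall back to the longest reusable overlap.
4 states suffice.
       0  1 
>  A   A  B 
   B   C  B 
   C   A  D 
 * D   D  D 
(> = start, * = accepting)

start=A accept=D A-0->A A-1->B B-0->C B-1->B C-0->A C-1->D D-0->D D-1->D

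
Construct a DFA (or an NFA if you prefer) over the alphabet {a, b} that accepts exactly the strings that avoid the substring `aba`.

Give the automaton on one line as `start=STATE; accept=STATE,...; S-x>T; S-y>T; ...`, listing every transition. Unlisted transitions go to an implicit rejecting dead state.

start=S0; accept=S0,S1,S2; S0-a>S1; S0-b>S0; S1-a>S1; S1-b>S2; S2-a>S3; S2-b>S0; S3-a>S3; S3-b>S3

This is the complement of 'contains `aba`'. Use the same substring-matching states — S0 through S3 holding how much of `aba` has just been matched — but flip the accepting set: everything except the trap S3 accepts.
A 4-state machine:
        a   b  
>* S0   S1  S0 
 * S1   S1  S2 
 * S2   S3  S0 
   S3   S3  S3 
(> = start, * = accepting)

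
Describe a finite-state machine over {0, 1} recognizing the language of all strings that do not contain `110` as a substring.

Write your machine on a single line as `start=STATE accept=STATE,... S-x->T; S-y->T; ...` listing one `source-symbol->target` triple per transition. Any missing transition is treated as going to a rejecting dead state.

This is the complement of 'contains `110`'. Use the same substring-matching states — q0 through q3 holding how much of `110` has just been matched — but flip the accepting set: everything except the trap q3 accepts.
4 states suffice.
        0   1  
>* q0   q0  q1 
 * q1   q0  q2 
 * q2   q3  q2 
   q3   q3  q3 
(> = start, * = accepting)

start=q0; accept=q0,q1,q2; q0-0->q0; q0-1->q1; q1-0->q0; q1-1->q2; q2-0->q3; q2-1->q2; q3-0->q3; q3-1->q3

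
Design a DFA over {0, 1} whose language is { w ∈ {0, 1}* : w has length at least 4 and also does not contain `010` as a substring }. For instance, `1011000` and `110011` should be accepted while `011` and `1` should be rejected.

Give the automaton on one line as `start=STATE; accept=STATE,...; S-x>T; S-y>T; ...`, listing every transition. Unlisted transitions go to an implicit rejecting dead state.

Handle the two conditions separately and then intersect. One (6 states) tracks the input length, saturating at 5; the other (4 states) tracks partial matches of the forbidden pattern `010`. Each combined state is a pair, one component from each; accept when both components accept. Minimizing collapses redundant product states.
       0  1 
>  A   B  C 
   B   D  E 
   C   D  F 
   D   G  H 
   E   I  J 
   F   G  J 
   G   K  L 
   H   I  M 
   I   I  I 
   J   K  M 
 * K   K  L 
 * L   I  M 
 * M   K  M 
(> = start, * = accepting)

start=A; accept=K,L,M; A-0>B; A-1>C; B-0>D; B-1>E; C-0>D; C-1>F; D-0>G; D-1>H; E-0>I; E-1>J; F-0>G; F-1>J; G-0>K; G-1>L; H-0>I; H-1>M; I-0>I; I-1>I; J-0>K; J-1>M; K-0>K; K-1>L; L-0>I; L-1>M; M-0>K; M-1>M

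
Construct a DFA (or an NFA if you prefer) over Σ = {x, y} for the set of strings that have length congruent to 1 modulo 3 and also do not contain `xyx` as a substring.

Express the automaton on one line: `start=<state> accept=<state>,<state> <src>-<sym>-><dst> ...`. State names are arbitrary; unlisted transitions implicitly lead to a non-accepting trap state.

start=A accept=B,C,J A-x->B A-y->C B-x->D B-y->E C-x->D C-y->F D-x->G D-y->H E-x->I E-y->A F-x->G F-y->A G-x->B G-y->J H-x->I H-y->C I-x->I I-y->I J-x->I J-y->F

Run two small machines in parallel and take their product. The first has 3 states tracking the input length modulo 3; the second has 4 states tracking partial matches of the forbidden pattern `xyx`. A product state is a pair (one from each), accepting exactly when both do. After merging equivalent states the machine shrinks.
       x  y 
>  A   B  C 
 * B   D  E 
 * C   D  F 
   D   G  H 
   E   I  A 
   F   G  A 
   G   B  J 
   H   I  C 
   I   I  I 
 * J   I  F 
(> = start, * = accepting)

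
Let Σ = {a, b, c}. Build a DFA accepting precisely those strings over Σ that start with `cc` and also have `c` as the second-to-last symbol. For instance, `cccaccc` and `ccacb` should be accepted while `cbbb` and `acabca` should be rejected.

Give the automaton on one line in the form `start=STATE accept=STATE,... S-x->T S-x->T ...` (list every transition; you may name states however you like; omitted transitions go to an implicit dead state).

Run two small machines in parallel and take their product. One (4 states) tracks whether the input so far still matches the prefix `cc`; the other (13 states) tracks the last 2 symbols read. Each combined state is a pair, one component from each; accept when both components accept.
          a    b    c  
>  q0     q1   q2   q3 
   q1     q4   q5   q6 
   q2     q7   q8   q9 
   q3    q10  q11  q12 
   q4     q4   q5   q6 
   q5     q7   q8   q9 
   q6    q10  q11  q13 
   q7     q4   q5   q6 
   q8     q7   q8   q9 
   q9    q10  q11  q13 
   q10    q4   q5   q6 
   q11    q7   q8   q9 
 * q12   q14  q15  q12 
   q13   q10  q11  q13 
 * q14   q16  q17  q18 
 * q15   q19  q20  q21 
   q16   q16  q17  q18 
   q17   q19  q20  q21 
   q18   q14  q15  q12 
   q19   q16  q17  q18 
   q20   q19  q20  q21 
   q21   q14  q15  q12 
(> = start, * = accepting)

start=q0 accept=q12,q14,q15 q0-a->q1 q0-b->q2 q0-c->q3 q1-a->q4 q1-b->q5 q1-c->q6 q2-a->q7 q2-b->q8 q2-c->q9 q3-a->q10 q3-b->q11 q3-c->q12 q4-a->q4 q4-b->q5 q4-c->q6 q5-a->q7 q5-b->q8 q5-c->q9 q6-a->q10 q6-b->q11 q6-c->q13 q7-a->q4 q7-b->q5 q7-c->q6 q8-a->q7 q8-b->q8 q8-c->q9 q9-a->q10 q9-b->q11 q9-c->q13 q10-a->q4 q10-b->q5 q10-c->q6 q11-a->q7 q11-b->q8 q11-c->q9 q12-a->q14 q12-b->q15 q12-c->q12 q13-a->q10 q13-b->q11 q13-c->q13 q14-a->q16 q14-b->q17 q14-c->q18 q15-a->q19 q15-b->q20 q15-c->q21 q16-a->q16 q16-b->q17 q16-c->q18 q17-a->q19 q17-b->q20 q17-c->q21 q18-a->q14 q18-b->q15 q18-c->q12 q19-a->q16 q19-b->q17 q19-c->q18 q20-a->q19 q20-b->q20 q20-c->q21 q21-a->q14 q21-b->q15 q21-c->q12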